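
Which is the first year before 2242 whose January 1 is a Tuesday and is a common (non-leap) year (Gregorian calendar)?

2239

Jan 1 advances by 2 weekdays after a leap year and by 1 after a common year.
2242: Jan 1 is Saturday.
2241: Friday
2240: Wednesday (leap)
2239: Tuesday
2239 begins on a Tuesday and is a common year.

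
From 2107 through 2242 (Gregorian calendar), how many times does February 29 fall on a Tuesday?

Leap years in 2107–2242: 33 of them.
Feb 29 weekday advances by 5 (mod 7) from one leap year to the next four years later (or differs when a century non-leap intervenes).
Leap-day weekdays: 2108:Wed 2112:Mon 2116:Sat 2120:Thu 2124:Tue✓ 2128:Sun 2132:Fri 2136:Wed 2140:Mon 2144:Sat 2148:Thu 2152:Tue✓ 2156:Sun …(7 more)… 2188:Fri 2192:Wed 2196:Mon 2204:Wed 2208:Mon 2212:Sat 2216:Thu 2220:Tue✓ 2224:Sun 2228:Fri 2232:Wed 2236:Mon 2240:Sat
Tuesday: 2124, 2152, 2180, 2220 → 4.

4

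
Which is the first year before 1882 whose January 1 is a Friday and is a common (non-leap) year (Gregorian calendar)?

Jan 1 advances by 2 weekdays after a leap year and by 1 after a common year.
1882: Jan 1 is Sunday.
1881: Saturday
1880: Thursday (leap)
1879: Wednesday
1878: Tuesday
1877: Monday
1876: Saturday (leap)
1875: Friday
1875 begins on a Friday and is a common year.

1875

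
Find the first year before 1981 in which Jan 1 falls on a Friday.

1971

Jan 1 advances by 2 weekdays after a leap year and by 1 after a common year.
1981: Jan 1 is Thursday.
1980: Tuesday (leap)
1979: Monday
1978: Sunday
1977: Saturday
1976: Thursday (leap)
1975: Wednesday
1974: Tuesday
1973: Monday
1972: Saturday (leap)
1971: Friday
1971 begins on a Friday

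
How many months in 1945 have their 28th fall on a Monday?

Check the 28th of each month of 1945: Jan 28: Sun, Feb 28: Wed, Mar 28: Wed, Apr 28: Sat, May 28: Mon, Jun 28: Thu, Jul 28: Sat, Aug 28: Tue, Sep 28: Fri, Oct 28: Sun, Nov 28: Wed, Dec 28: Fri.
Monday occurs in May — 1 month.

1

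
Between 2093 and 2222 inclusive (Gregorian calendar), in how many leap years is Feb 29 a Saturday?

Leap years in 2093–2222: 30 of them.
Feb 29 weekday advances by 5 (mod 7) from one leap year to the next four years later (or differs when a century non-leap intervenes).
Leap-day weekdays: 2096:Wed 2104:Fri 2108:Wed 2112:Mon 2116:Sat✓ 2120:Thu 2124:Tue 2128:Sun 2132:Fri 2136:Wed 2140:Mon 2144:Sat✓ 2148:Thu …(4 more)… 2168:Mon 2172:Sat✓ 2176:Thu 2180:Tue 2184:Sun 2188:Fri 2192:Wed 2196:Mon 2204:Wed 2208:Mon 2212:Sat✓ 2216:Thu 2220:Tue
Saturday: 2116, 2144, 2172, 2212 → 4.

4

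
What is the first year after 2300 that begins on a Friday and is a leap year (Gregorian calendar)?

2304

Jan 1 advances by 2 weekdays after a leap year and by 1 after a common year.
2300: Jan 1 is Monday.
2301: Tuesday
2302: Wednesday
2303: Thursday
2304: Friday (leap)
2304 begins on a Friday and is a leap year.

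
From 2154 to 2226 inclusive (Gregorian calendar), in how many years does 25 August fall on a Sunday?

11

Track 25 August's weekday year by year (advancing +1, or +2 across a Feb 29):
  2154: Sun ✓  2155: Mon (+1)  2156: Wed (+2)  2157: Thu (+1)  2158: Fri (+1)
  2159: Sat (+1)  2160: Mon (+2)  2161: Tue (+1)  2162: Wed (+1)  2163: Thu (+1)
  2164: Sat (+2)  2165: Sun (+1) ✓  2166: Mon (+1)  2167: Tue (+1)  … (45 more years) …
  2213: Wed (+1)  2214: Thu (+1)  2215: Fri (+1)  2216: Sun (+2) ✓  2217: Mon (+1)
  2218: Tue (+1)  2219: Wed (+1)  2220: Fri (+2)  2221: Sat (+1)  2222: Sun (+1) ✓
  2223: Mon (+1)  2224: Wed (+2)  2225: Thu (+1)  2226: Fri (+1)
Sunday years: 2154, 2165, 2171, 2176, 2182, 2193, 2199, 2205, 2211, 2216, 2222 — 11 in total.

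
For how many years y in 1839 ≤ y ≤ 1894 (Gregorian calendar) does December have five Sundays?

24

December has 31 days; it has five Sundays when Sunday falls among the first (month-length − 28) days — i.e. when December 1 is one of Sunday/Saturday/Friday.
December 1 by year: 1839:Sun✓ 1840:Tue 1841:Wed 1842:Thu 1843:Fri✓ 1844:Sun✓ 1845:Mon 1846:Tue 1847:Wed 1848:Fri✓ 1849:Sat✓ 1850:Sun✓ 1851:Mon 1852:Wed 1853:Thu …(26 more)… 1880:Wed 1881:Thu 1882:Fri✓ 1883:Sat✓ 1884:Mon 1885:Tue 1886:Wed 1887:Thu 1888:Sat✓ 1889:Sun✓ 1890:Mon 1891:Tue 1892:Thu 1893:Fri✓ 1894:Sat✓
Years with five Sundays: 1839, 1843, 1844, 1848, 1849, 1850, 1854, 1855, 1860, 1861, 1865, 1866, 1867, 1871, 1872, 1876, 1877, 1878, 1882, 1883, 1888, 1889, 1893, 1894 → 24.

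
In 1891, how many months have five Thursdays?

5

A month of length L has five Thursdays iff its first Thursday is on day ≤ L−28 (so day 1–3 in a 31-day month, 1–2 in a 30-day month, day 1 in a leap February).
Checking each month of 1891: Jan starts Thu (31d) ✓; Feb starts Sun (28d); Mar starts Sun (31d); Apr starts Wed (30d) ✓; May starts Fri (31d); Jun starts Mon (30d); Jul starts Wed (31d) ✓; Aug starts Sat (31d); Sep starts Tue (30d); Oct starts Thu (31d) ✓; Nov starts Sun (30d); Dec starts Tue (31d) ✓.
Five-Thursday months: January, April, July, October, December → 5.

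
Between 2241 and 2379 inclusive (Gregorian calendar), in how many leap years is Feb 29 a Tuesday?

5

Leap years in 2241–2379: 33 of them.
Feb 29 weekday advances by 5 (mod 7) from one leap year to the next four years later (or differs when a century non-leap intervenes).
Leap-day weekdays: 2244:Thu 2248:Tue✓ 2252:Sun 2256:Fri 2260:Wed 2264:Mon 2268:Sat 2272:Thu 2276:Tue✓ 2280:Sun 2284:Fri 2288:Wed 2292:Mon …(7 more)… 2328:Wed 2332:Mon 2336:Sat 2340:Thu 2344:Tue✓ 2348:Sun 2352:Fri 2356:Wed 2360:Mon 2364:Sat 2368:Thu 2372:Tue✓ 2376:Sun
Tuesday: 2248, 2276, 2316, 2344, 2372 → 5.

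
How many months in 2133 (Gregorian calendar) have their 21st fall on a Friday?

1

Check the 21st of each month of 2133: Jan 21: Wed, Feb 21: Sat, Mar 21: Sat, Apr 21: Tue, May 21: Thu, Jun 21: Sun, Jul 21: Tue, Aug 21: Fri, Sep 21: Mon, Oct 21: Wed, Nov 21: Sat, Dec 21: Mon.
Friday occurs in August — 1 month.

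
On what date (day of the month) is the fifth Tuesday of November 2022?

November 1, 2022 is a Tuesday, so the first Tuesday is the 1st.
The fifth Tuesday is 1 + 28 = 29.

29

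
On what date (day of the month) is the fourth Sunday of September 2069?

22

September 1, 2069 is a Sunday, so the first Sunday is the 1st.
The fourth Sunday is 1 + 21 = 22.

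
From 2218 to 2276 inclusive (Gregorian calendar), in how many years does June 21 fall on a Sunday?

9

Track June 21's weekday year by year (advancing +1, or +2 across a Feb 29):
  2218: Sun ✓  2219: Mon (+1)  2220: Wed (+2)  2221: Thu (+1)  2222: Fri (+1)
  2223: Sat (+1)  2224: Mon (+2)  2225: Tue (+1)  2226: Wed (+1)  2227: Thu (+1)
  2228: Sat (+2)  2229: Sun (+1) ✓  2230: Mon (+1)  2231: Tue (+1)  … (31 more years) …
  2263: Sun (+1) ✓  2264: Tue (+2)  2265: Wed (+1)  2266: Thu (+1)  2267: Fri (+1)
  2268: Sun (+2) ✓  2269: Mon (+1)  2270: Tue (+1)  2271: Wed (+1)  2272: Fri (+2)
  2273: Sat (+1)  2274: Sun (+1) ✓  2275: Mon (+1)  2276: Wed (+2)
Sunday years: 2218, 2229, 2235, 2240, 2246, 2257, 2263, 2268, 2274 — 9 in total.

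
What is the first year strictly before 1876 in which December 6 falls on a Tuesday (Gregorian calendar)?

From one year to the next, a fixed date's weekday advances by 1, or by 2 when a Feb 29 lies between the two dates.
1876: December 6 is Wednesday.
1875: Monday (−2)
1874: Sunday (−1)
1873: Saturday (−1)
1872: Friday (−1)
1871: Wednesday (−2)
1870: Tuesday (−1)
December 6 falls on a Tuesday in 1870.

1870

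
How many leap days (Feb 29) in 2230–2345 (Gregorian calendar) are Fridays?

3

Leap years in 2230–2345: 28 of them.
Feb 29 weekday advances by 5 (mod 7) from one leap year to the next four years later (or differs when a century non-leap intervenes).
Leap-day weekdays: 2232:Wed 2236:Mon 2240:Sat 2244:Thu 2248:Tue 2252:Sun 2256:Fri✓ 2260:Wed 2264:Mon 2268:Sat 2272:Thu 2276:Tue 2280:Sun 2284:Fri✓ 2288:Wed 2292:Mon 2296:Sat 2304:Mon 2308:Sat 2312:Thu 2316:Tue 2320:Sun 2324:Fri✓ 2328:Wed 2332:Mon 2336:Sat 2340:Thu 2344:Tue
Friday: 2256, 2284, 2324 → 3.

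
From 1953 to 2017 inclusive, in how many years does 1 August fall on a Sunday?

Track 1 August's weekday year by year (advancing +1, or +2 across a Feb 29):
  1953: Sat  1954: Sun (+1) ✓  1955: Mon (+1)  1956: Wed (+2)  1957: Thu (+1)
  1958: Fri (+1)  1959: Sat (+1)  1960: Mon (+2)  1961: Tue (+1)  1962: Wed (+1)
  1963: Thu (+1)  1964: Sat (+2)  1965: Sun (+1) ✓  1966: Mon (+1)  … (37 more years) …
  2004: Sun (+2) ✓  2005: Mon (+1)  2006: Tue (+1)  2007: Wed (+1)  2008: Fri (+2)
  2009: Sat (+1)  2010: Sun (+1) ✓  2011: Mon (+1)  2012: Wed (+2)  2013: Thu (+1)
  2014: Fri (+1)  2015: Sat (+1)  2016: Mon (+2)  2017: Tue (+1)
Sunday years: 1954, 1965, 1971, 1976, 1982, 1993, 1999, 2004, 2010 — 9 in total.

9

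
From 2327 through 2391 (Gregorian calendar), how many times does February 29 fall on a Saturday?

2

Leap years in 2327–2391: 16 of them.
Feb 29 weekday advances by 5 (mod 7) from one leap year to the next four years later (or differs when a century non-leap intervenes).
Leap-day weekdays: 2328:Wed 2332:Mon 2336:Sat✓ 2340:Thu 2344:Tue 2348:Sun 2352:Fri 2356:Wed 2360:Mon 2364:Sat✓ 2368:Thu 2372:Tue 2376:Sun 2380:Fri 2384:Wed 2388:Mon
Saturday: 2336, 2364 → 2.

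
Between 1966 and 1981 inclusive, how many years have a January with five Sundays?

January has 31 days; it has five Sundays when Sunday falls among the first (month-length − 28) days — i.e. when January 1 is one of Sunday/Saturday/Friday.
January 1 by year: 1966:Sat✓ 1967:Sun✓ 1968:Mon 1969:Wed 1970:Thu 1971:Fri✓ 1972:Sat✓ 1973:Mon 1974:Tue 1975:Wed 1976:Thu 1977:Sat✓ 1978:Sun✓ 1979:Mon 1980:Tue 1981:Thu
Years with five Sundays: 1966, 1967, 1971, 1972, 1977, 1978 → 6.

6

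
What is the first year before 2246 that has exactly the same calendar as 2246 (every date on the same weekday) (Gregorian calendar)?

Two years share a calendar iff Jan 1 falls on the same weekday and both are leap or both are common. 2246: Jan 1 is Thursday, common year.
2245: Jan 1 Wednesday, common
2244: Jan 1 Monday, leap
2243: Jan 1 Sunday, common
2242: Jan 1 Saturday, common
2241: Jan 1 Friday, common
2240: Jan 1 Wednesday, leap
2239: Jan 1 Tuesday, common
2238: Jan 1 Monday, common
2237: Jan 1 Sunday, common
2236: Jan 1 Friday, leap
2235: Jan 1 Thursday, common
2235 matches on both conditions.

2235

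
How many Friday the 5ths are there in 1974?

2

Check the 5th of each month of 1974: Jan 5: Sat, Feb 5: Tue, Mar 5: Tue, Apr 5: Fri, May 5: Sun, Jun 5: Wed, Jul 5: Fri, Aug 5: Mon, Sep 5: Thu, Oct 5: Sat, Nov 5: Tue, Dec 5: Thu.
Friday occurs in April, July — 2 months.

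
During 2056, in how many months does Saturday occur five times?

A month of length L has five Saturdays iff its first Saturday is on day ≤ L−28 (so day 1–3 in a 31-day month, 1–2 in a 30-day month, day 1 in a leap February).
Checking each month of 2056: Jan starts Sat (31d) ✓; Feb starts Tue (29d); Mar starts Wed (31d); Apr starts Sat (30d) ✓; May starts Mon (31d); Jun starts Thu (30d); Jul starts Sat (31d) ✓; Aug starts Tue (31d); Sep starts Fri (30d) ✓; Oct starts Sun (31d); Nov starts Wed (30d); Dec starts Fri (31d) ✓.
Five-Saturday months: January, April, July, September, December → 5.

5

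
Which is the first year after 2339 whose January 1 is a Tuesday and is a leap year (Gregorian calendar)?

2352

Jan 1 advances by 2 weekdays after a leap year and by 1 after a common year.
2339: Jan 1 is Sunday.
2340: Monday (leap)
2341: Wednesday
2342: Thursday
2343: Friday
2344: Saturday (leap)
2345: Monday
2346: Tuesday
2347: Wednesday
2348: Thursday (leap)
2349: Saturday
2350: Sunday
2351: Monday
2352: Tuesday (leap)
2352 begins on a Tuesday and is a leap year.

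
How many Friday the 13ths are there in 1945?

Check the 13th of each month of 1945: Jan 13: Sat, Feb 13: Tue, Mar 13: Tue, Apr 13: Fri, May 13: Sun, Jun 13: Wed, Jul 13: Fri, Aug 13: Mon, Sep 13: Thu, Oct 13: Sat, Nov 13: Tue, Dec 13: Thu.
Friday occurs in April, July — 2 months.

2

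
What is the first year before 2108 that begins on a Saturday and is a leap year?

2084

Jan 1 advances by 2 weekdays after a leap year and by 1 after a common year.
2108: Jan 1 is Sunday (leap).
2107: Saturday
2106: Friday
2105: Thursday
2104: Tuesday (leap)
2103: Monday
2102: Sunday
2101: Saturday
2100: Friday
2099: Thursday
2098: Wednesday
2097: Tuesday
2096: Sunday (leap)
2095: Saturday
2094: Friday
2093: Thursday
2092: Tuesday (leap)
2091: Monday
2090: Sunday
2089: Saturday
2088: Thursday (leap)
2087: Wednesday
2086: Tuesday
2085: Monday
2084: Saturday (leap)
2084 begins on a Saturday and is a leap year.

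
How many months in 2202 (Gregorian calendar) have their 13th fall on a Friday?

1

Check the 13th of each month of 2202: Jan 13: Wed, Feb 13: Sat, Mar 13: Sat, Apr 13: Tue, May 13: Thu, Jun 13: Sun, Jul 13: Tue, Aug 13: Fri, Sep 13: Mon, Oct 13: Wed, Nov 13: Sat, Dec 13: Mon.
Friday occurs in August — 1 month.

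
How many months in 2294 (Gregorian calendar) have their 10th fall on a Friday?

Check the 10th of each month of 2294: Jan 10: Wed, Feb 10: Sat, Mar 10: Sat, Apr 10: Tue, May 10: Thu, Jun 10: Sun, Jul 10: Tue, Aug 10: Fri, Sep 10: Mon, Oct 10: Wed, Nov 10: Sat, Dec 10: Mon.
Friday occurs in August — 1 month.

1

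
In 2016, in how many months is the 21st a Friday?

Check the 21st of each month of 2016: Jan 21: Thu, Feb 21: Sun, Mar 21: Mon, Apr 21: Thu, May 21: Sat, Jun 21: Tue, Jul 21: Thu, Aug 21: Sun, Sep 21: Wed, Oct 21: Fri, Nov 21: Mon, Dec 21: Wed.
Friday occurs in October — 1 month.

1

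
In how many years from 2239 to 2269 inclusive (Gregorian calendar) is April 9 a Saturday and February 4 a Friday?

Check each year's weekday for April 9 and February 4:
  2239: Tue/Mon  2240: Thu/Tue  2241: Fri/Thu  2242: Sat/Fri ✓  2243: Sun/Sat  2244: Tue/Sun  2245: Wed/Tue  2246: Thu/Wed  2247: Fri/Thu  2248: Sun/Fri  2249: Mon/Sun  2250: Tue/Mon  2251: Wed/Tue  2252: Fri/Wed  …(3 more)…  2256: Wed/Mon  2257: Thu/Wed  2258: Fri/Thu  2259: Sat/Fri ✓  2260: Mon/Sat  2261: Tue/Mon  2262: Wed/Tue  2263: Thu/Wed  2264: Sat/Thu  2265: Sun/Sat  2266: Mon/Sun  2267: Tue/Mon  2268: Thu/Tue  2269: Fri/Thu
Both conditions hold in: 2242, 2253, 2259 — 3.

3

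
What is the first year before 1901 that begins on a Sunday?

1899

Jan 1 advances by 2 weekdays after a leap year and by 1 after a common year.
1901: Jan 1 is Tuesday.
1900: Monday
1899: Sunday
1899 begins on a Sunday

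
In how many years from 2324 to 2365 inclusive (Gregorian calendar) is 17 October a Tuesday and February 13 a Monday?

4

Check each year's weekday for 17 October and February 13:
  2324: Fri/Wed  2325: Sat/Fri  2326: Sun/Sat  2327: Mon/Sun  2328: Wed/Mon  2329: Thu/Wed  2330: Fri/Thu  2331: Sat/Fri  2332: Mon/Sat  2333: Tue/Mon ✓  2334: Wed/Tue  2335: Thu/Wed  2336: Sat/Thu  2337: Sun/Sat  …(14 more)…  2352: Fri/Wed  2353: Sat/Fri  2354: Sun/Sat  2355: Mon/Sun  2356: Wed/Mon  2357: Thu/Wed  2358: Fri/Thu  2359: Sat/Fri  2360: Mon/Sat  2361: Tue/Mon ✓  2362: Wed/Tue  2363: Thu/Wed  2364: Sat/Thu  2365: Sun/Sat
Both conditions hold in: 2333, 2339, 2350, 2361 — 4.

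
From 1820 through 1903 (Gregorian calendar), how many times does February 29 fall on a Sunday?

Leap years in 1820–1903: 20 of them.
Feb 29 weekday advances by 5 (mod 7) from one leap year to the next four years later (or differs when a century non-leap intervenes).
Leap-day weekdays: 1820:Tue 1824:Sun✓ 1828:Fri 1832:Wed 1836:Mon 1840:Sat 1844:Thu 1848:Tue 1852:Sun✓ 1856:Fri 1860:Wed 1864:Mon 1868:Sat 1872:Thu 1876:Tue 1880:Sun✓ 1884:Fri 1888:Wed 1892:Mon 1896:Sat
Sunday: 1824, 1852, 1880 → 3.

3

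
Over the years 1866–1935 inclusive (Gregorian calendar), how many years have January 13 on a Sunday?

11

Track January 13's weekday year by year (advancing +1, or +2 across a Feb 29):
  1866: Sat  1867: Sun (+1) ✓  1868: Mon (+1)  1869: Wed (+2)  1870: Thu (+1)
  1871: Fri (+1)  1872: Sat (+1)  1873: Mon (+2)  1874: Tue (+1)  1875: Wed (+1)
  1876: Thu (+1)  1877: Sat (+2)  1878: Sun (+1) ✓  1879: Mon (+1)  … (42 more years) …
  1922: Fri (+1)  1923: Sat (+1)  1924: Sun (+1) ✓  1925: Tue (+2)  1926: Wed (+1)
  1927: Thu (+1)  1928: Fri (+1)  1929: Sun (+2) ✓  1930: Mon (+1)  1931: Tue (+1)
  1932: Wed (+1)  1933: Fri (+2)  1934: Sat (+1)  1935: Sun (+1) ✓
Sunday years: 1867, 1878, 1884, 1889, 1895, 1901, 1907, 1918, 1924, 1929, 1935 — 11 in total.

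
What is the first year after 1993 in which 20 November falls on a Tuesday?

2001

From one year to the next, a fixed date's weekday advances by 1, or by 2 when a Feb 29 lies between the two dates.
1993: November 20 is Saturday.
1994: Sunday (+1)
1995: Monday (+1)
1996: Wednesday (+2)
1997: Thursday (+1)
1998: Friday (+1)
1999: Saturday (+1)
2000: Monday (+2)
2001: Tuesday (+1)
20 November falls on a Tuesday in 2001.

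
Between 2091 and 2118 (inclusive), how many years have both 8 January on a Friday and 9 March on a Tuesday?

Check each year's weekday for 8 January and 9 March:
  2091: Mon/Fri  2092: Tue/Sun  2093: Thu/Mon  2094: Fri/Tue ✓  2095: Sat/Wed  2096: Sun/Fri  2097: Tue/Sat  2098: Wed/Sun  2099: Thu/Mon  2100: Fri/Tue ✓  2101: Sat/Wed  2102: Sun/Thu  2103: Mon/Fri  2104: Tue/Sun  2105: Thu/Mon  2106: Fri/Tue ✓  2107: Sat/Wed  2108: Sun/Fri  2109: Tue/Sat  2110: Wed/Sun  2111: Thu/Mon  2112: Fri/Wed  2113: Sun/Thu  2114: Mon/Fri  2115: Tue/Sat  2116: Wed/Mon  2117: Fri/Tue ✓  2118: Sat/Wed
Both conditions hold in: 2094, 2100, 2106, 2117 — 4.

4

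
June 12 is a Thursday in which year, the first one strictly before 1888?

1884

From one year to the next, a fixed date's weekday advances by 1, or by 2 when a Feb 29 lies between the two dates.
1888: June 12 is Tuesday.
1887: Sunday (−2)
1886: Saturday (−1)
1885: Friday (−1)
1884: Thursday (−1)
June 12 falls on a Thursday in 1884.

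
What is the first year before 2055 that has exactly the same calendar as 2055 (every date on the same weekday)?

Two years share a calendar iff Jan 1 falls on the same weekday and both are leap or both are common. 2055: Jan 1 is Friday, common year.
2054: Jan 1 Thursday, common
2053: Jan 1 Wednesday, common
2052: Jan 1 Monday, leap
2051: Jan 1 Sunday, common
2050: Jan 1 Saturday, common
2049: Jan 1 Friday, common
2049 matches on both conditions.

2049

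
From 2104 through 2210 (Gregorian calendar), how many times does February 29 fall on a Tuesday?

Leap years in 2104–2210: 26 of them.
Feb 29 weekday advances by 5 (mod 7) from one leap year to the next four years later (or differs when a century non-leap intervenes).
Leap-day weekdays: 2104:Fri 2108:Wed 2112:Mon 2116:Sat 2120:Thu 2124:Tue✓ 2128:Sun 2132:Fri 2136:Wed 2140:Mon 2144:Sat 2148:Thu 2152:Tue✓ 2156:Sun 2160:Fri 2164:Wed 2168:Mon 2172:Sat 2176:Thu 2180:Tue✓ 2184:Sun 2188:Fri 2192:Wed 2196:Mon 2204:Wed 2208:Mon
Tuesday: 2124, 2152, 2180 → 3.

3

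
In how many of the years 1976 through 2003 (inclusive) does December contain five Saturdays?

12

December has 31 days; it has five Saturdays when Saturday falls among the first (month-length − 28) days — i.e. when December 1 is one of Saturday/Friday/Thursday.
December 1 by year: 1976:Wed 1977:Thu✓ 1978:Fri✓ 1979:Sat✓ 1980:Mon 1981:Tue 1982:Wed 1983:Thu✓ 1984:Sat✓ 1985:Sun 1986:Mon 1987:Tue 1988:Thu✓ 1989:Fri✓ 1990:Sat✓ 1991:Sun 1992:Tue 1993:Wed 1994:Thu✓ 1995:Fri✓ 1996:Sun 1997:Mon 1998:Tue 1999:Wed 2000:Fri✓ 2001:Sat✓ 2002:Sun 2003:Mon
Years with five Saturdays: 1977, 1978, 1979, 1983, 1984, 1988, 1989, 1990, 1994, 1995, 2000, 2001 → 12.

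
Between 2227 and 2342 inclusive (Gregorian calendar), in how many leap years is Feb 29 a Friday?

4

Leap years in 2227–2342: 28 of them.
Feb 29 weekday advances by 5 (mod 7) from one leap year to the next four years later (or differs when a century non-leap intervenes).
Leap-day weekdays: 2228:Fri✓ 2232:Wed 2236:Mon 2240:Sat 2244:Thu 2248:Tue 2252:Sun 2256:Fri✓ 2260:Wed 2264:Mon 2268:Sat 2272:Thu 2276:Tue 2280:Sun 2284:Fri✓ 2288:Wed 2292:Mon 2296:Sat 2304:Mon 2308:Sat 2312:Thu 2316:Tue 2320:Sun 2324:Fri✓ 2328:Wed 2332:Mon 2336:Sat 2340:Thu
Friday: 2228, 2256, 2284, 2324 → 4.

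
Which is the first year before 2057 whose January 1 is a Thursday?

Jan 1 advances by 2 weekdays after a leap year and by 1 after a common year.
2057: Jan 1 is Monday.
2056: Saturday (leap)
2055: Friday
2054: Thursday
2054 begins on a Thursday

2054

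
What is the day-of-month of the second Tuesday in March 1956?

13

March 1, 1956 is a Thursday, so the first Tuesday is the 6th.
The second Tuesday is 6 + 7 = 13.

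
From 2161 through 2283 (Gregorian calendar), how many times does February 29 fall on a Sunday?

Leap years in 2161–2283: 29 of them.
Feb 29 weekday advances by 5 (mod 7) from one leap year to the next four years later (or differs when a century non-leap intervenes).
Leap-day weekdays: 2164:Wed 2168:Mon 2172:Sat 2176:Thu 2180:Tue 2184:Sun✓ 2188:Fri 2192:Wed 2196:Mon 2204:Wed 2208:Mon 2212:Sat 2216:Thu …(3 more)… 2232:Wed 2236:Mon 2240:Sat 2244:Thu 2248:Tue 2252:Sun✓ 2256:Fri 2260:Wed 2264:Mon 2268:Sat 2272:Thu 2276:Tue 2280:Sun✓
Sunday: 2184, 2224, 2252, 2280 → 4.

4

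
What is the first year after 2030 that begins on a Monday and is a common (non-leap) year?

2035

Jan 1 advances by 2 weekdays after a leap year and by 1 after a common year.
2030: Jan 1 is Tuesday.
2031: Wednesday
2032: Thursday (leap)
2033: Saturday
2034: Sunday
2035: Monday
2035 begins on a Monday and is a common year.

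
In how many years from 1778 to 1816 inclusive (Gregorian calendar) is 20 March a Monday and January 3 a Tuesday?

Check each year's weekday for 20 March and January 3:
  1778: Fri/Sat  1779: Sat/Sun  1780: Mon/Mon  1781: Tue/Wed  1782: Wed/Thu  1783: Thu/Fri  1784: Sat/Sat  1785: Sun/Mon  1786: Mon/Tue ✓  1787: Tue/Wed  1788: Thu/Thu  1789: Fri/Sat  1790: Sat/Sun  1791: Sun/Mon  …(11 more)…  1803: Sun/Mon  1804: Tue/Tue  1805: Wed/Thu  1806: Thu/Fri  1807: Fri/Sat  1808: Sun/Sun  1809: Mon/Tue ✓  1810: Tue/Wed  1811: Wed/Thu  1812: Fri/Fri  1813: Sat/Sun  1814: Sun/Mon  1815: Mon/Tue ✓  1816: Wed/Wed
Both conditions hold in: 1786, 1797, 1809, 1815 — 4.

4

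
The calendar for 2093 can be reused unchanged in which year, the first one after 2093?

2099

Two years share a calendar iff Jan 1 falls on the same weekday and both are leap or both are common. 2093: Jan 1 is Thursday, common year.
2094: Jan 1 Friday, common
2095: Jan 1 Saturday, common
2096: Jan 1 Sunday, leap
2097: Jan 1 Tuesday, common
2098: Jan 1 Wednesday, common
2099: Jan 1 Thursday, common
2099 matches on both conditions.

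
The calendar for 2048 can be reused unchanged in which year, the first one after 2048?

2076

Two years share a calendar iff Jan 1 falls on the same weekday and both are leap or both are common. 2048: Jan 1 is Wednesday, leap year.
2049: Jan 1 Friday, common
2050: Jan 1 Saturday, common
2051: Jan 1 Sunday, common
2052: Jan 1 Monday, leap
2053: Jan 1 Wednesday, common
2054: Jan 1 Thursday, common
2055: Jan 1 Friday, common
2056: Jan 1 Saturday, leap
2057: Jan 1 Monday, common
2058: Jan 1 Tuesday, common
2059: Jan 1 Wednesday, common
2060: Jan 1 Thursday, leap
2061: Jan 1 Saturday, common
2062: Jan 1 Sunday, common
2063: Jan 1 Monday, common
2064: Jan 1 Tuesday, leap
2065: Jan 1 Thursday, common
2066: Jan 1 Friday, common
2067: Jan 1 Saturday, common
2068: Jan 1 Sunday, leap
2069: Jan 1 Tuesday, common
2070: Jan 1 Wednesday, common
2071: Jan 1 Thursday, common
2072: Jan 1 Friday, leap
2073: Jan 1 Sunday, common
2074: Jan 1 Monday, common
2075: Jan 1 Tuesday, common
2076: Jan 1 Wednesday, leap
2076 matches on both conditions.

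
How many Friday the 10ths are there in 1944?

Check the 10th of each month of 1944: Jan 10: Mon, Feb 10: Thu, Mar 10: Fri, Apr 10: Mon, May 10: Wed, Jun 10: Sat, Jul 10: Mon, Aug 10: Thu, Sep 10: Sun, Oct 10: Tue, Nov 10: Fri, Dec 10: Sun.
Friday occurs in March, November — 2 months.

2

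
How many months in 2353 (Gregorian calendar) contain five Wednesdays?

A month of length L has five Wednesdays iff its first Wednesday is on day ≤ L−28 (so day 1–3 in a 31-day month, 1–2 in a 30-day month, day 1 in a leap February).
Checking each month of 2353: Jan starts Thu (31d); Feb starts Sun (28d); Mar starts Sun (31d); Apr starts Wed (30d) ✓; May starts Fri (31d); Jun starts Mon (30d); Jul starts Wed (31d) ✓; Aug starts Sat (31d); Sep starts Tue (30d) ✓; Oct starts Thu (31d); Nov starts Sun (30d); Dec starts Tue (31d) ✓.
Five-Wednesday months: April, July, September, December → 4.

4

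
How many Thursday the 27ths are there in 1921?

Check the 27th of each month of 1921: Jan 27: Thu, Feb 27: Sun, Mar 27: Sun, Apr 27: Wed, May 27: Fri, Jun 27: Mon, Jul 27: Wed, Aug 27: Sat, Sep 27: Tue, Oct 27: Thu, Nov 27: Sun, Dec 27: Tue.
Thursday occurs in January, October — 2 months.

2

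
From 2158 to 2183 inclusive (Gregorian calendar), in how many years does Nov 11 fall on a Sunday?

Track Nov 11's weekday year by year (advancing +1, or +2 across a Feb 29):
  2158: Sat  2159: Sun (+1) ✓  2160: Tue (+2)  2161: Wed (+1)  2162: Thu (+1)
  2163: Fri (+1)  2164: Sun (+2) ✓  2165: Mon (+1)  2166: Tue (+1)  2167: Wed (+1)
  2168: Fri (+2)  2169: Sat (+1)  2170: Sun (+1) ✓  2171: Mon (+1)  2172: Wed (+2)
  2173: Thu (+1)  2174: Fri (+1)  2175: Sat (+1)  2176: Mon (+2)  2177: Tue (+1)
  2178: Wed (+1)  2179: Thu (+1)  2180: Sat (+2)  2181: Sun (+1) ✓  2182: Mon (+1)
  2183: Tue (+1)
Sunday years: 2159, 2164, 2170, 2181 — 4 in total.

4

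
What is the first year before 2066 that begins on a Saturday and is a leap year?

2056

Jan 1 advances by 2 weekdays after a leap year and by 1 after a common year.
2066: Jan 1 is Friday.
2065: Thursday
2064: Tuesday (leap)
2063: Monday
2062: Sunday
2061: Saturday
2060: Thursday (leap)
2059: Wednesday
2058: Tuesday
2057: Monday
2056: Saturday (leap)
2056 begins on a Saturday and is a leap year.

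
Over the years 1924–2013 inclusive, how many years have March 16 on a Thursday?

Track March 16's weekday year by year (advancing +1, or +2 across a Feb 29):
  1924: Sun  1925: Mon (+1)  1926: Tue (+1)  1927: Wed (+1)  1928: Fri (+2)
  1929: Sat (+1)  1930: Sun (+1)  1931: Mon (+1)  1932: Wed (+2)  1933: Thu (+1) ✓
  1934: Fri (+1)  1935: Sat (+1)  1936: Mon (+2)  1937: Tue (+1)  … (62 more years) …
  2000: Thu (+2) ✓  2001: Fri (+1)  2002: Sat (+1)  2003: Sun (+1)  2004: Tue (+2)
  2005: Wed (+1)  2006: Thu (+1) ✓  2007: Fri (+1)  2008: Sun (+2)  2009: Mon (+1)
  2010: Tue (+1)  2011: Wed (+1)  2012: Fri (+2)  2013: Sat (+1)
Thursday years: 1933, 1939, 1944, 1950, 1961, 1967, 1972, 1978, 1989, 1995, 2000, 2006 — 12 in total.

12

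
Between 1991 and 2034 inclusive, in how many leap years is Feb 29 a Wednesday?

Leap years in 1991–2034: 11 of them.
Feb 29 weekday advances by 5 (mod 7) from one leap year to the next four years later (or differs when a century non-leap intervenes).
Leap-day weekdays: 1992:Sat 1996:Thu 2000:Tue 2004:Sun 2008:Fri 2012:Wed✓ 2016:Mon 2020:Sat 2024:Thu 2028:Tue 2032:Sun
Wednesday: 2012 → 1.

1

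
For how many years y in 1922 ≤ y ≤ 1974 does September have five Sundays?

16

September has 30 days; it has five Sundays when Sunday falls among the first (month-length − 28) days — i.e. when September 1 is one of Sunday/Saturday.
September 1 by year: 1922:Fri 1923:Sat✓ 1924:Mon 1925:Tue 1926:Wed 1927:Thu 1928:Sat✓ 1929:Sun✓ 1930:Mon 1931:Tue 1932:Thu 1933:Fri 1934:Sat✓ 1935:Sun✓ 1936:Tue …(23 more)… 1960:Thu 1961:Fri 1962:Sat✓ 1963:Sun✓ 1964:Tue 1965:Wed 1966:Thu 1967:Fri 1968:Sun✓ 1969:Mon 1970:Tue 1971:Wed 1972:Fri 1973:Sat✓ 1974:Sun✓
Years with five Sundays: 1923, 1928, 1929, 1934, 1935, 1940, 1945, 1946, 1951, 1956, 1957, 1962, 1963, 1968, 1973, 1974 → 16.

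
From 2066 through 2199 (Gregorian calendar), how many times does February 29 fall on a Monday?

5

Leap years in 2066–2199: 32 of them.
Feb 29 weekday advances by 5 (mod 7) from one leap year to the next four years later (or differs when a century non-leap intervenes).
Leap-day weekdays: 2068:Wed 2072:Mon✓ 2076:Sat 2080:Thu 2084:Tue 2088:Sun 2092:Fri 2096:Wed 2104:Fri 2108:Wed 2112:Mon✓ 2116:Sat 2120:Thu …(6 more)… 2148:Thu 2152:Tue 2156:Sun 2160:Fri 2164:Wed 2168:Mon✓ 2172:Sat 2176:Thu 2180:Tue 2184:Sun 2188:Fri 2192:Wed 2196:Mon✓
Monday: 2072, 2112, 2140, 2168, 2196 → 5.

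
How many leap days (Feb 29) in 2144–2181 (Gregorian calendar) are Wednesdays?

1

Leap years in 2144–2181: 10 of them.
Feb 29 weekday advances by 5 (mod 7) from one leap year to the next four years later (or differs when a century non-leap intervenes).
Leap-day weekdays: 2144:Sat 2148:Thu 2152:Tue 2156:Sun 2160:Fri 2164:Wed✓ 2168:Mon 2172:Sat 2176:Thu 2180:Tue
Wednesday: 2164 → 1.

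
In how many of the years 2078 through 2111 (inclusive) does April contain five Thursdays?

10

April has 30 days; it has five Thursdays when Thursday falls among the first (month-length − 28) days — i.e. when April 1 is one of Thursday/Wednesday.
April 1 by year: 2078:Fri 2079:Sat 2080:Mon 2081:Tue 2082:Wed✓ 2083:Thu✓ 2084:Sat 2085:Sun 2086:Mon 2087:Tue 2088:Thu✓ 2089:Fri 2090:Sat 2091:Sun 2092:Tue …(4 more)… 2097:Mon 2098:Tue 2099:Wed✓ 2100:Thu✓ 2101:Fri 2102:Sat 2103:Sun 2104:Tue 2105:Wed✓ 2106:Thu✓ 2107:Fri 2108:Sun 2109:Mon 2110:Tue 2111:Wed✓
Years with five Thursdays: 2082, 2083, 2088, 2093, 2094, 2099, 2100, 2105, 2106, 2111 → 10.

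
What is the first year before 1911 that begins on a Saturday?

1910

Jan 1 advances by 2 weekdays after a leap year and by 1 after a common year.
1911: Jan 1 is Sunday.
1910: Saturday
1910 begins on a Saturday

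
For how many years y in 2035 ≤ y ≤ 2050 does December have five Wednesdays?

December has 31 days; it has five Wednesdays when Wednesday falls among the first (month-length − 28) days — i.e. when December 1 is one of Wednesday/Tuesday/Monday.
December 1 by year: 2035:Sat 2036:Mon✓ 2037:Tue✓ 2038:Wed✓ 2039:Thu 2040:Sat 2041:Sun 2042:Mon✓ 2043:Tue✓ 2044:Thu 2045:Fri 2046:Sat 2047:Sun 2048:Tue✓ 2049:Wed✓ 2050:Thu
Years with five Wednesdays: 2036, 2037, 2038, 2042, 2043, 2048, 2049 → 7.

7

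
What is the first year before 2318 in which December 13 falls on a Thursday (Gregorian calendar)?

2317

From one year to the next, a fixed date's weekday advances by 1, or by 2 when a Feb 29 lies between the two dates.
2318: December 13 is Friday.
2317: Thursday (−1)
December 13 falls on a Thursday in 2317.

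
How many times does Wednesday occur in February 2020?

February 2020 has 29 days and begins on Saturday.
The first Wednesday is February 5.
Wednesdays fall on 5, 12, 19, 26 — that's 4.

4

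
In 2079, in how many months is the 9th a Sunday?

2

Check the 9th of each month of 2079: Jan 9: Mon, Feb 9: Thu, Mar 9: Thu, Apr 9: Sun, May 9: Tue, Jun 9: Fri, Jul 9: Sun, Aug 9: Wed, Sep 9: Sat, Oct 9: Mon, Nov 9: Thu, Dec 9: Sat.
Sunday occurs in April, July — 2 months.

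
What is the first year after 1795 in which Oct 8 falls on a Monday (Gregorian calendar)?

From one year to the next, a fixed date's weekday advances by 1, or by 2 when a Feb 29 lies between the two dates.
1795: October 8 is Thursday.
1796: Saturday (+2)
1797: Sunday (+1)
1798: Monday (+1)
Oct 8 falls on a Monday in 1798.

1798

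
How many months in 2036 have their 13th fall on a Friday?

1

Check the 13th of each month of 2036: Jan 13: Sun, Feb 13: Wed, Mar 13: Thu, Apr 13: Sun, May 13: Tue, Jun 13: Fri, Jul 13: Sun, Aug 13: Wed, Sep 13: Sat, Oct 13: Mon, Nov 13: Thu, Dec 13: Sat.
Friday occurs in June — 1 month.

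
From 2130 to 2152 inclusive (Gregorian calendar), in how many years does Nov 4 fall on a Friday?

Track Nov 4's weekday year by year (advancing +1, or +2 across a Feb 29):
  2130: Sat  2131: Sun (+1)  2132: Tue (+2)  2133: Wed (+1)  2134: Thu (+1)
  2135: Fri (+1) ✓  2136: Sun (+2)  2137: Mon (+1)  2138: Tue (+1)  2139: Wed (+1)
  2140: Fri (+2) ✓  2141: Sat (+1)  2142: Sun (+1)  2143: Mon (+1)  2144: Wed (+2)
  2145: Thu (+1)  2146: Fri (+1) ✓  2147: Sat (+1)  2148: Mon (+2)  2149: Tue (+1)
  2150: Wed (+1)  2151: Thu (+1)  2152: Sat (+2)
Friday years: 2135, 2140, 2146 — 3 in total.

3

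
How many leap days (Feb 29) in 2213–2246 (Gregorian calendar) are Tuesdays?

Leap years in 2213–2246: 8 of them.
Feb 29 weekday advances by 5 (mod 7) from one leap year to the next four years later (or differs when a century non-leap intervenes).
Leap-day weekdays: 2216:Thu 2220:Tue✓ 2224:Sun 2228:Fri 2232:Wed 2236:Mon 2240:Sat 2244:Thu
Tuesday: 2220 → 1.

1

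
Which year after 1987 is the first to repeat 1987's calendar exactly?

Two years share a calendar iff Jan 1 falls on the same weekday and both are leap or both are common. 1987: Jan 1 is Thursday, common year.
1988: Jan 1 Friday, leap
1989: Jan 1 Sunday, common
1990: Jan 1 Monday, common
1991: Jan 1 Tuesday, common
1992: Jan 1 Wednesday, leap
1993: Jan 1 Friday, common
1994: Jan 1 Saturday, common
1995: Jan 1 Sunday, common
1996: Jan 1 Monday, leap
1997: Jan 1 Wednesday, common
1998: Jan 1 Thursday, common
1998 matches on both conditions.

1998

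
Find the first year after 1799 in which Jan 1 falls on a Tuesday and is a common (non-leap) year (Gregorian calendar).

1805

Jan 1 advances by 2 weekdays after a leap year and by 1 after a common year.
1799: Jan 1 is Tuesday.
1800: Wednesday
1801: Thursday
1802: Friday
1803: Saturday
1804: Sunday (leap)
1805: Tuesday
1805 begins on a Tuesday and is a common year.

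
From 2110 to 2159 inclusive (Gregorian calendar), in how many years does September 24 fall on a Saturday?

7

Track September 24's weekday year by year (advancing +1, or +2 across a Feb 29):
  2110: Wed  2111: Thu (+1)  2112: Sat (+2) ✓  2113: Sun (+1)  2114: Mon (+1)
  2115: Tue (+1)  2116: Thu (+2)  2117: Fri (+1)  2118: Sat (+1) ✓  2119: Sun (+1)
  2120: Tue (+2)  2121: Wed (+1)  2122: Thu (+1)  2123: Fri (+1)  … (22 more years) …
  2146: Sat (+1) ✓  2147: Sun (+1)  2148: Tue (+2)  2149: Wed (+1)  2150: Thu (+1)
  2151: Fri (+1)  2152: Sun (+2)  2153: Mon (+1)  2154: Tue (+1)  2155: Wed (+1)
  2156: Fri (+2)  2157: Sat (+1) ✓  2158: Sun (+1)  2159: Mon (+1)
Saturday years: 2112, 2118, 2129, 2135, 2140, 2146, 2157 — 7 in total.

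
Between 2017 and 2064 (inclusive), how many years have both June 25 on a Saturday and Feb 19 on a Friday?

Check each year's weekday for June 25 and Feb 19:
  2017: Sun/Sun  2018: Mon/Mon  2019: Tue/Tue  2020: Thu/Wed  2021: Fri/Fri  2022: Sat/Sat  2023: Sun/Sun  2024: Tue/Mon  2025: Wed/Wed  2026: Thu/Thu  2027: Fri/Fri  2028: Sun/Sat  2029: Mon/Mon  2030: Tue/Tue  …(20 more)…  2051: Sun/Sun  2052: Tue/Mon  2053: Wed/Wed  2054: Thu/Thu  2055: Fri/Fri  2056: Sun/Sat  2057: Mon/Mon  2058: Tue/Tue  2059: Wed/Wed  2060: Fri/Thu  2061: Sat/Sat  2062: Sun/Sun  2063: Mon/Mon  2064: Wed/Tue
Both conditions hold in: 2044 — 1.

1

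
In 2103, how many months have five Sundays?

A month of length L has five Sundays iff its first Sunday is on day ≤ L−28 (so day 1–3 in a 31-day month, 1–2 in a 30-day month, day 1 in a leap February).
Checking each month of 2103: Jan starts Mon (31d); Feb starts Thu (28d); Mar starts Thu (31d); Apr starts Sun (30d) ✓; May starts Tue (31d); Jun starts Fri (30d); Jul starts Sun (31d) ✓; Aug starts Wed (31d); Sep starts Sat (30d) ✓; Oct starts Mon (31d); Nov starts Thu (30d); Dec starts Sat (31d) ✓.
Five-Sunday months: April, July, September, December → 4.

4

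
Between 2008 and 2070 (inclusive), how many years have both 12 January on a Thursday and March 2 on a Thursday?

Check each year's weekday for 12 January and March 2:
  2008: Sat/Sun  2009: Mon/Mon  2010: Tue/Tue  2011: Wed/Wed  2012: Thu/Fri  2013: Sat/Sat  2014: Sun/Sun  2015: Mon/Mon  2016: Tue/Wed  2017: Thu/Thu ✓  2018: Fri/Fri  2019: Sat/Sat  2020: Sun/Mon  2021: Tue/Tue  …(35 more)…  2057: Fri/Fri  2058: Sat/Sat  2059: Sun/Sun  2060: Mon/Tue  2061: Wed/Wed  2062: Thu/Thu ✓  2063: Fri/Fri  2064: Sat/Sun  2065: Mon/Mon  2066: Tue/Tue  2067: Wed/Wed  2068: Thu/Fri  2069: Sat/Sat  2070: Sun/Sun
Both conditions hold in: 2017, 2023, 2034, 2045, 2051, 2062 — 6.

6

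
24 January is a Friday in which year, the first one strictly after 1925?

From one year to the next, a fixed date's weekday advances by 1, or by 2 when a Feb 29 lies between the two dates.
1925: January 24 is Saturday.
1926: Sunday (+1)
1927: Monday (+1)
1928: Tuesday (+1)
1929: Thursday (+2)
1930: Friday (+1)
24 January falls on a Friday in 1930.

1930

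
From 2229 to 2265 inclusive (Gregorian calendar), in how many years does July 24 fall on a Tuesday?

Track July 24's weekday year by year (advancing +1, or +2 across a Feb 29):
  2229: Fri  2230: Sat (+1)  2231: Sun (+1)  2232: Tue (+2) ✓  2233: Wed (+1)
  2234: Thu (+1)  2235: Fri (+1)  2236: Sun (+2)  2237: Mon (+1)  2238: Tue (+1) ✓
  2239: Wed (+1)  2240: Fri (+2)  2241: Sat (+1)  2242: Sun (+1)  … (9 more years) …
  2252: Sat (+2)  2253: Sun (+1)  2254: Mon (+1)  2255: Tue (+1) ✓  2256: Thu (+2)
  2257: Fri (+1)  2258: Sat (+1)  2259: Sun (+1)  2260: Tue (+2) ✓  2261: Wed (+1)
  2262: Thu (+1)  2263: Fri (+1)  2264: Sun (+2)  2265: Mon (+1)
Tuesday years: 2232, 2238, 2249, 2255, 2260 — 5 in total.

5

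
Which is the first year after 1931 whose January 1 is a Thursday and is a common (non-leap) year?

Jan 1 advances by 2 weekdays after a leap year and by 1 after a common year.
1931: Jan 1 is Thursday.
1932: Friday (leap)
1933: Sunday
1934: Monday
1935: Tuesday
1936: Wednesday (leap)
1937: Friday
1938: Saturday
1939: Sunday
1940: Monday (leap)
1941: Wednesday
1942: Thursday
1942 begins on a Thursday and is a common year.

1942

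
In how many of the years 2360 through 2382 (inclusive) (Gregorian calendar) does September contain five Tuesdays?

September has 30 days; it has five Tuesdays when Tuesday falls among the first (month-length − 28) days — i.e. when September 1 is one of Tuesday/Monday.
September 1 by year: 2360:Thu 2361:Fri 2362:Sat 2363:Sun 2364:Tue✓ 2365:Wed 2366:Thu 2367:Fri 2368:Sun 2369:Mon✓ 2370:Tue✓ 2371:Wed 2372:Fri 2373:Sat 2374:Sun 2375:Mon✓ 2376:Wed 2377:Thu 2378:Fri 2379:Sat 2380:Mon✓ 2381:Tue✓ 2382:Wed
Years with five Tuesdays: 2364, 2369, 2370, 2375, 2380, 2381 → 6.

6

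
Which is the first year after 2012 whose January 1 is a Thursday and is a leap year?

2032

Jan 1 advances by 2 weekdays after a leap year and by 1 after a common year.
2012: Jan 1 is Sunday (leap).
2013: Tuesday
2014: Wednesday
2015: Thursday
2016: Friday (leap)
2017: Sunday
2018: Monday
2019: Tuesday
2020: Wednesday (leap)
2021: Friday
2022: Saturday
2023: Sunday
2024: Monday (leap)
2025: Wednesday
2026: Thursday
2027: Friday
2028: Saturday (leap)
2029: Monday
2030: Tuesday
2031: Wednesday
2032: Thursday (leap)
2032 begins on a Thursday and is a leap year.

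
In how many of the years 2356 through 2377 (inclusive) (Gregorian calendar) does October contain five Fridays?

9

October has 31 days; it has five Fridays when Friday falls among the first (month-length − 28) days — i.e. when October 1 is one of Friday/Thursday/Wednesday.
October 1 by year: 2356:Mon 2357:Tue 2358:Wed✓ 2359:Thu✓ 2360:Sat 2361:Sun 2362:Mon 2363:Tue 2364:Thu✓ 2365:Fri✓ 2366:Sat 2367:Sun 2368:Tue 2369:Wed✓ 2370:Thu✓ 2371:Fri✓ 2372:Sun 2373:Mon 2374:Tue 2375:Wed✓ 2376:Fri✓ 2377:Sat
Years with five Fridays: 2358, 2359, 2364, 2365, 2369, 2370, 2371, 2375, 2376 → 9.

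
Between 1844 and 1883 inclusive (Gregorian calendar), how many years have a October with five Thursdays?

17

October has 31 days; it has five Thursdays when Thursday falls among the first (month-length − 28) days — i.e. when October 1 is one of Thursday/Wednesday/Tuesday.
October 1 by year: 1844:Tue✓ 1845:Wed✓ 1846:Thu✓ 1847:Fri 1848:Sun 1849:Mon 1850:Tue✓ 1851:Wed✓ 1852:Fri 1853:Sat 1854:Sun 1855:Mon 1856:Wed✓ 1857:Thu✓ 1858:Fri …(10 more)… 1869:Fri 1870:Sat 1871:Sun 1872:Tue✓ 1873:Wed✓ 1874:Thu✓ 1875:Fri 1876:Sun 1877:Mon 1878:Tue✓ 1879:Wed✓ 1880:Fri 1881:Sat 1882:Sun 1883:Mon
Years with five Thursdays: 1844, 1845, 1846, 1850, 1851, 1856, 1857, 1861, 1862, 1863, 1867, 1868, 1872, 1873, 1874, 1878, 1879 → 17.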